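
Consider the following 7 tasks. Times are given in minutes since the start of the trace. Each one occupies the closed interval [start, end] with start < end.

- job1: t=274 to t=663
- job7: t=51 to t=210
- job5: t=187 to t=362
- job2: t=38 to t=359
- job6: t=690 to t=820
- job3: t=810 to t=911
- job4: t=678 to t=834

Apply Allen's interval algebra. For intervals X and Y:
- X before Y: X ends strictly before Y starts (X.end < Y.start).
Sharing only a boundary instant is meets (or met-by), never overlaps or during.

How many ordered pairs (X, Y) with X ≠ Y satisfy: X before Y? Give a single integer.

Checking all 42 ordered pairs for relation 'before'; matching pairs in alphabetical order:
(job1, job3): job1 before job3 ✓
(job1, job4): job1 before job4 ✓
(job1, job6): job1 before job6 ✓
(job2, job3): job2 before job3 ✓
(job2, job4): job2 before job4 ✓
(job2, job6): job2 before job6 ✓
(job5, job3): job5 before job3 ✓
(job5, job4): job5 before job4 ✓
(job5, job6): job5 before job6 ✓
(job7, job1): job7 before job1 ✓
(job7, job3): job7 before job3 ✓
(job7, job4): job7 before job4 ✓
(job7, job6): job7 before job6 ✓
Count: 13.

13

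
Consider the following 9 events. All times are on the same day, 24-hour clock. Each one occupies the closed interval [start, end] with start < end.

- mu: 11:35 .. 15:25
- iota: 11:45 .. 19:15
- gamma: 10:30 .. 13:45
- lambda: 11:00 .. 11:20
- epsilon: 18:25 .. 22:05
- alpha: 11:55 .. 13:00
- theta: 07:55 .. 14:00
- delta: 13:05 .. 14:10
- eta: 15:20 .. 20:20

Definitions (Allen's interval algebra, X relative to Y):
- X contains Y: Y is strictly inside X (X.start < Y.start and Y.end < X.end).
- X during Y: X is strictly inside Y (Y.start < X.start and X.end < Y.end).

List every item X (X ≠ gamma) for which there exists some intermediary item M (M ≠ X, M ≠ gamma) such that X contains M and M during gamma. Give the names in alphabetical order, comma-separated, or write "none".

iota, mu, theta

Target gamma = [10:30, 13:45].
Intermediaries M with M during gamma: alpha, lambda.
Via alpha — items with X contains alpha: iota, mu, theta.
Via lambda — items with X contains lambda: theta.
Union: iota, mu, theta.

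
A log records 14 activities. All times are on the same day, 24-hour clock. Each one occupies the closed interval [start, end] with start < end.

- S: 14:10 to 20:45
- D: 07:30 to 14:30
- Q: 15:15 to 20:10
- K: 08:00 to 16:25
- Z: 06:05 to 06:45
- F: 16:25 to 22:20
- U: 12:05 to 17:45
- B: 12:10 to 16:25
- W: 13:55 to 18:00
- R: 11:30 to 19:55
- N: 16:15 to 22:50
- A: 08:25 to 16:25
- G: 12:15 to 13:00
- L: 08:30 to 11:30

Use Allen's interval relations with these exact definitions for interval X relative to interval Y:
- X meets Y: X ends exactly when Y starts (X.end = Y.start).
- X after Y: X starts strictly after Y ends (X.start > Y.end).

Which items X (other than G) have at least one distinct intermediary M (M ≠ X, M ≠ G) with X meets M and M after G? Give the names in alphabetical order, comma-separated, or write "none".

Target G = [12:15, 13:00].
Intermediaries M with M after G: F, N, Q, S, W.
Via F — items with X meets F: A, B, K.
Via N — items with X meets N: none.
Via Q — items with X meets Q: none.
Via S — items with X meets S: none.
Via W — items with X meets W: none.
Union: A, B, K.

A, B, K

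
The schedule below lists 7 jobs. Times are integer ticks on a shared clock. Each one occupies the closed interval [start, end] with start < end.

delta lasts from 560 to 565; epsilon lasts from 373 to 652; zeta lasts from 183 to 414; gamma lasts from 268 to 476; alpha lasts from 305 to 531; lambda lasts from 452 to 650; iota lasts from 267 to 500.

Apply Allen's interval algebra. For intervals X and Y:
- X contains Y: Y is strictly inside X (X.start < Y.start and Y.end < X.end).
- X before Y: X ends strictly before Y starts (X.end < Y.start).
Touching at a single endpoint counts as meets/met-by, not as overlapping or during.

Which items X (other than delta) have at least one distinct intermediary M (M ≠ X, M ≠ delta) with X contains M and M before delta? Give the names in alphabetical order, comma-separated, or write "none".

iota

Target delta = [560, 565].
Intermediaries M with M before delta: alpha, gamma, iota, zeta.
Via alpha — items with X contains alpha: none.
Via gamma — items with X contains gamma: iota.
Via iota — items with X contains iota: none.
Via zeta — items with X contains zeta: none.
Union: iota.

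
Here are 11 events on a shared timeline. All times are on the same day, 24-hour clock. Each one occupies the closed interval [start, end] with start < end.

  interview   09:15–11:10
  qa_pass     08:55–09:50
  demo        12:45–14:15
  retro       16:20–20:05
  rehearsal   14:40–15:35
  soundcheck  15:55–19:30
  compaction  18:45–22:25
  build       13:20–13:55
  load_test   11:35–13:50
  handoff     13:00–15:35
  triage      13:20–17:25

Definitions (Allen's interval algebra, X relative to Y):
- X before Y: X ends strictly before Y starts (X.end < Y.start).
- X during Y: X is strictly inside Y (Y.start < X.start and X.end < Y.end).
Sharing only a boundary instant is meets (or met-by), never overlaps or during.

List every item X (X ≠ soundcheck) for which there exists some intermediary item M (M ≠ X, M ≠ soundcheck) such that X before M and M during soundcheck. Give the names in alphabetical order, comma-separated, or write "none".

none

Target soundcheck = [15:55, 19:30].
Intermediaries M with M during soundcheck: none.
Union: none.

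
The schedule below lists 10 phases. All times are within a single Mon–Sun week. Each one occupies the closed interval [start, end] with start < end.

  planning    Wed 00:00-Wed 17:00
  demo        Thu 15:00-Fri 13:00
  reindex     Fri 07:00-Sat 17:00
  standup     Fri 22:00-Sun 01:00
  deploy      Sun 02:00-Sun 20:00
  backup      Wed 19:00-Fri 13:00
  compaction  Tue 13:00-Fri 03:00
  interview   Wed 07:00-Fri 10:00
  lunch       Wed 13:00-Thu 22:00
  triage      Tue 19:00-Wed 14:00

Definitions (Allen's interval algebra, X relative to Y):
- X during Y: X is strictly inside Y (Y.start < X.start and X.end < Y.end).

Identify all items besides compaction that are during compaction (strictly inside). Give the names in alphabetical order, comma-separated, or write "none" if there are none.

lunch, planning, triage

Target compaction = [Tue 13:00, Fri 03:00].
backup [Wed 19:00, Fri 13:00] → overlapped-by → no.
demo [Thu 15:00, Fri 13:00] → overlapped-by → no.
deploy [Sun 02:00, Sun 20:00] → after → no.
interview [Wed 07:00, Fri 10:00] → overlapped-by → no.
lunch [Wed 13:00, Thu 22:00] → during → yes.
planning [Wed 00:00, Wed 17:00] → during → yes.
reindex [Fri 07:00, Sat 17:00] → after → no.
standup [Fri 22:00, Sun 01:00] → after → no.
triage [Tue 19:00, Wed 14:00] → during → yes.
Result: lunch, planning, triage.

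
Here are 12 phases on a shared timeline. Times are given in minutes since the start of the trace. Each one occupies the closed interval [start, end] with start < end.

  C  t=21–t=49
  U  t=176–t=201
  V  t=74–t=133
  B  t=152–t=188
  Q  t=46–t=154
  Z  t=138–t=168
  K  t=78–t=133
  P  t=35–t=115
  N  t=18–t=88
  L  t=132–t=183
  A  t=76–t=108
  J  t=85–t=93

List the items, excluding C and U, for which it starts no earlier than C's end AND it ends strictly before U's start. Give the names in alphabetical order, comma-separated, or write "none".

A, J, K, V, Z

Conditions: its start is no earlier than C's end (X.start >= t=49) AND its end is strictly before U's start (X.end < t=176).
A: start t=76 >= t=49? ✓; end t=108 < t=176? ✓ → yes.
B: start t=152 >= t=49? ✓; end t=188 < t=176? ✗ → no.
J: start t=85 >= t=49? ✓; end t=93 < t=176? ✓ → yes.
K: start t=78 >= t=49? ✓; end t=133 < t=176? ✓ → yes.
L: start t=132 >= t=49? ✓; end t=183 < t=176? ✗ → no.
N: start t=18 >= t=49? ✗; end t=88 < t=176? ✓ → no.
P: start t=35 >= t=49? ✗; end t=115 < t=176? ✓ → no.
Q: start t=46 >= t=49? ✗; end t=154 < t=176? ✓ → no.
V: start t=74 >= t=49? ✓; end t=133 < t=176? ✓ → yes.
Z: start t=138 >= t=49? ✓; end t=168 < t=176? ✓ → yes.
Result: A, J, K, V, Z.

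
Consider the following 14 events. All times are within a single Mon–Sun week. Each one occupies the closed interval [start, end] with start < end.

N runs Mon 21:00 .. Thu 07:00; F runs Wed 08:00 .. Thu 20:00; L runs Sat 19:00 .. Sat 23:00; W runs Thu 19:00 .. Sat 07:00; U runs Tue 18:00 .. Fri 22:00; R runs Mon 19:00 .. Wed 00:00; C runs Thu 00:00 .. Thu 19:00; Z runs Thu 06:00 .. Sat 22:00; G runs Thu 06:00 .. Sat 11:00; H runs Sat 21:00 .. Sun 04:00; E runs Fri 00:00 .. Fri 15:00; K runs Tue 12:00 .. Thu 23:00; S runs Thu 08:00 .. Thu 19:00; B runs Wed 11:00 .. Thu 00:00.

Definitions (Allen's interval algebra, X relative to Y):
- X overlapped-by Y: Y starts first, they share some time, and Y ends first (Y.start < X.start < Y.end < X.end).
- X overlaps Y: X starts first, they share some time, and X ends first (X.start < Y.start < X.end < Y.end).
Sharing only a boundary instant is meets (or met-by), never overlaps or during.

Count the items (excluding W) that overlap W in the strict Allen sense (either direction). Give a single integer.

Target W = [Thu 19:00, Sat 07:00].
B [Wed 11:00, Thu 00:00] → before → no.
C [Thu 00:00, Thu 19:00] → meets → no.
E [Fri 00:00, Fri 15:00] → during → no.
F [Wed 08:00, Thu 20:00] → overlaps → counts.
G [Thu 06:00, Sat 11:00] → contains → no.
H [Sat 21:00, Sun 04:00] → after → no.
K [Tue 12:00, Thu 23:00] → overlaps → counts.
L [Sat 19:00, Sat 23:00] → after → no.
N [Mon 21:00, Thu 07:00] → before → no.
R [Mon 19:00, Wed 00:00] → before → no.
S [Thu 08:00, Thu 19:00] → meets → no.
U [Tue 18:00, Fri 22:00] → overlaps → counts.
Z [Thu 06:00, Sat 22:00] → contains → no.
Total: 3.

3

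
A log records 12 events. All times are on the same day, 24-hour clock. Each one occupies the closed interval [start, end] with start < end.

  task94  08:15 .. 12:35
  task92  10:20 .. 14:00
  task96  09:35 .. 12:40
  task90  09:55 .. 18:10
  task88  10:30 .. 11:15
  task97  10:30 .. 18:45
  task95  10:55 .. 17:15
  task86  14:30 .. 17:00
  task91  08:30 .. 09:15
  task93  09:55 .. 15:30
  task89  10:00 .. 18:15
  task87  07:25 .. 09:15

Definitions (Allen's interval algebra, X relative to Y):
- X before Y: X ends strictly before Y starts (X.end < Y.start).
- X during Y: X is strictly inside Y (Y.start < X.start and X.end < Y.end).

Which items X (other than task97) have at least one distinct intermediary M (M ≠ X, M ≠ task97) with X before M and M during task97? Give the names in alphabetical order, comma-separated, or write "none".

Target task97 = [10:30, 18:45].
Intermediaries M with M during task97: task86, task95.
Via task86 — items with X before task86: task87, task88, task91, task92, task94, task96.
Via task95 — items with X before task95: task87, task91.
Union: task87, task88, task91, task92, task94, task96.

task87, task88, task91, task92, task94, task96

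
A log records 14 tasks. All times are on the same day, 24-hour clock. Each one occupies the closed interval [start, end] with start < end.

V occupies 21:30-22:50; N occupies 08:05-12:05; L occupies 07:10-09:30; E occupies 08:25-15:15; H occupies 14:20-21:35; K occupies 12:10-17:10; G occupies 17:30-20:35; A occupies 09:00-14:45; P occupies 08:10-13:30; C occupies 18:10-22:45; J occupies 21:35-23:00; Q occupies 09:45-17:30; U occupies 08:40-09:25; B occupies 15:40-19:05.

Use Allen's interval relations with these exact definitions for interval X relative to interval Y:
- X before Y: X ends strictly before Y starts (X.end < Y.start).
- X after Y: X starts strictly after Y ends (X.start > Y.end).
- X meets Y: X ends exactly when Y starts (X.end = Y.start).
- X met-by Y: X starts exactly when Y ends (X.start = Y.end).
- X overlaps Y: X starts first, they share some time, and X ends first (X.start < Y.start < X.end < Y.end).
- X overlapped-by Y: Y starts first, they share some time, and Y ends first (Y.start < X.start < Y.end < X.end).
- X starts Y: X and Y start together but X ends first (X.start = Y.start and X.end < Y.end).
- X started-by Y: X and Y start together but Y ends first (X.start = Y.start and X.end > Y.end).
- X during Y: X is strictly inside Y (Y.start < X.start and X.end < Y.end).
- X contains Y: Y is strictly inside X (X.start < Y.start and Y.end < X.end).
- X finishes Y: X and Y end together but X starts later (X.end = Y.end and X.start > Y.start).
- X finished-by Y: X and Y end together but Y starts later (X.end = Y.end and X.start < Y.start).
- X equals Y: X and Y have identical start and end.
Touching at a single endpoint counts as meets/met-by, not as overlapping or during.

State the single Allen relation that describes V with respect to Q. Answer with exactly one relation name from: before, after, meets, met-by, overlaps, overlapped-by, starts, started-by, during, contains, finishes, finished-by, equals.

V = [21:30, 22:50]; Q = [09:45, 17:30].
Compare endpoints: V.start > Q.start, V.start > Q.end, V.end > Q.start, V.end > Q.end.
That pattern is 'after'.

after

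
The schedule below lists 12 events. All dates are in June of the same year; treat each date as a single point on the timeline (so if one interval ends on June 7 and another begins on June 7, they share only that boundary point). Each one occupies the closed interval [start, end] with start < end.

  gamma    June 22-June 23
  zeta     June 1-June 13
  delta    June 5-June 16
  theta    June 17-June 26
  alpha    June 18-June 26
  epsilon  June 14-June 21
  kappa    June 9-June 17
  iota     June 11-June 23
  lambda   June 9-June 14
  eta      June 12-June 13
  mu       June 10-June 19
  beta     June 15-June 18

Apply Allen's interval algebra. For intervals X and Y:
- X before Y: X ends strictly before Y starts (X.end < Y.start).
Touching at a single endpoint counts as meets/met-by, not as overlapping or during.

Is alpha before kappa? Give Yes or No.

No

alpha = [June 18, June 26], kappa = [June 9, June 17].
Actual relation of alpha to kappa: after.
Asked whether 'before' holds → No.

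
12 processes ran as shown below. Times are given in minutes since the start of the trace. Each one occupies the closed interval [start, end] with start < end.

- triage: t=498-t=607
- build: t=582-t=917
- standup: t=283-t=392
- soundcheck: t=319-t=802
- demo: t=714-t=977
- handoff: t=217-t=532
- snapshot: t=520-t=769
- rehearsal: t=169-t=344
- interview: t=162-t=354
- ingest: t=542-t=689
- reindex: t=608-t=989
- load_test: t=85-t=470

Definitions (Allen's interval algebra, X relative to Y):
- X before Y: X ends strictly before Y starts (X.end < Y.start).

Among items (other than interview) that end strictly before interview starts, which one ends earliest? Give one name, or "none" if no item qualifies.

Target interview = [t=162, t=354].
build [t=582, t=917] → after → excluded.
demo [t=714, t=977] → after → excluded.
handoff [t=217, t=532] → overlapped-by → excluded.
ingest [t=542, t=689] → after → excluded.
load_test [t=85, t=470] → contains → excluded.
rehearsal [t=169, t=344] → during → excluded.
reindex [t=608, t=989] → after → excluded.
snapshot [t=520, t=769] → after → excluded.
soundcheck [t=319, t=802] → overlapped-by → excluded.
standup [t=283, t=392] → overlapped-by → excluded.
triage [t=498, t=607] → after → excluded.
No candidates → none.

none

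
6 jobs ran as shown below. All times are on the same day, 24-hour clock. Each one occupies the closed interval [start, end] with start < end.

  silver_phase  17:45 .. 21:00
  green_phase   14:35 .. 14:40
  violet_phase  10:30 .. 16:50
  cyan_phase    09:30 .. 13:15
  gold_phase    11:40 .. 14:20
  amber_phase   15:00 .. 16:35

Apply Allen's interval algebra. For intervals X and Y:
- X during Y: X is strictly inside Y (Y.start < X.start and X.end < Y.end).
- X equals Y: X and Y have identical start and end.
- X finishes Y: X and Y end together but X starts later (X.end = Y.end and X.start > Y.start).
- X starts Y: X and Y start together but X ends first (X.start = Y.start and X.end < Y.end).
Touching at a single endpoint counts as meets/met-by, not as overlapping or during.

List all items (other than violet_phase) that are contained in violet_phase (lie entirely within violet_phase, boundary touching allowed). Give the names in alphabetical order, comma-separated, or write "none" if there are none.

amber_phase, gold_phase, green_phase

Target violet_phase = [10:30, 16:50].
amber_phase [15:00, 16:35] → during → yes.
cyan_phase [09:30, 13:15] → overlaps → no.
gold_phase [11:40, 14:20] → during → yes.
green_phase [14:35, 14:40] → during → yes.
silver_phase [17:45, 21:00] → after → no.
Result: amber_phase, gold_phase, green_phase.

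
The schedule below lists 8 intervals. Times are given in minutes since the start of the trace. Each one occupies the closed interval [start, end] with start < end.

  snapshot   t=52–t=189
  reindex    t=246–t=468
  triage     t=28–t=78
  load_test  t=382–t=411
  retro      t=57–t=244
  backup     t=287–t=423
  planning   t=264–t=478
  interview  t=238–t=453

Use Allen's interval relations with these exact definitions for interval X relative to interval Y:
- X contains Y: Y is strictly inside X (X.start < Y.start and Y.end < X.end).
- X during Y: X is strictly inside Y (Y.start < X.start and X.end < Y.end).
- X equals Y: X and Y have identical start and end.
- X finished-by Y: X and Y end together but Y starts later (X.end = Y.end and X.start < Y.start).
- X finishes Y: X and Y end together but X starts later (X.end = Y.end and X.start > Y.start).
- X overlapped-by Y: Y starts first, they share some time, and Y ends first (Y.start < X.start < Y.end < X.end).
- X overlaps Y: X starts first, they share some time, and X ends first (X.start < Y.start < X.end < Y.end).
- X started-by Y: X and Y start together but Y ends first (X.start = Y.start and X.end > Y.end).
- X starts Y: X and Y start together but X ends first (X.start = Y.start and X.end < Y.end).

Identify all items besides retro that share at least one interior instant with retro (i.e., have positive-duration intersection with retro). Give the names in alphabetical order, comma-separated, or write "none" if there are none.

interview, snapshot, triage

Target retro = [t=57, t=244].
backup [t=287, t=423] → after → no.
interview [t=238, t=453] → overlapped-by → yes.
load_test [t=382, t=411] → after → no.
planning [t=264, t=478] → after → no.
reindex [t=246, t=468] → after → no.
snapshot [t=52, t=189] → overlaps → yes.
triage [t=28, t=78] → overlaps → yes.
Result: interview, snapshot, triage.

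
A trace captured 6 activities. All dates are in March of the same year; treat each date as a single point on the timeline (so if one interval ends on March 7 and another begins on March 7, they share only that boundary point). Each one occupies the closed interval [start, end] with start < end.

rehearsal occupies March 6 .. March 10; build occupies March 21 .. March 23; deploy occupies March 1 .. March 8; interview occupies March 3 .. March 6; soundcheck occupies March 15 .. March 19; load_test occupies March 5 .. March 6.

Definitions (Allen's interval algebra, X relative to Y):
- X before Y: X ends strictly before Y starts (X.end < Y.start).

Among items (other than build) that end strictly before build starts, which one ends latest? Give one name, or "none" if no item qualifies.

soundcheck

Target build = [March 21, March 23].
deploy [March 1, March 8] → before → candidate.
interview [March 3, March 6] → before → candidate.
load_test [March 5, March 6] → before → candidate.
rehearsal [March 6, March 10] → before → candidate.
soundcheck [March 15, March 19] → before → candidate.
Among candidates, latest end is March 19 → soundcheck.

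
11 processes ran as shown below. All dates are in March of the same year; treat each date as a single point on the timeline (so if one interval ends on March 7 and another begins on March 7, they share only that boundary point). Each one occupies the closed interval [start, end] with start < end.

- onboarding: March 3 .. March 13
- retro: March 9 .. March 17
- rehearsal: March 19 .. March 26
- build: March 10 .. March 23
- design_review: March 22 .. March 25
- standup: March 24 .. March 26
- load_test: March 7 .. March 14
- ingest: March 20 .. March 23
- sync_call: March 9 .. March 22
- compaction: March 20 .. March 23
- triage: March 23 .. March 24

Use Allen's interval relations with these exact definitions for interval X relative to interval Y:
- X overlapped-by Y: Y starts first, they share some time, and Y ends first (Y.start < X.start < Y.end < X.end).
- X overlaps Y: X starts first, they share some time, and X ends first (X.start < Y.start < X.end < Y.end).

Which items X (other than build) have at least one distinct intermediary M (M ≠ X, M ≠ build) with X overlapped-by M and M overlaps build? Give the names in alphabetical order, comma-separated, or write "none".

compaction, ingest, load_test, rehearsal, retro, sync_call

Target build = [March 10, March 23].
Intermediaries M with M overlaps build: load_test, onboarding, retro, sync_call.
Via load_test — items with X overlapped-by load_test: retro, sync_call.
Via onboarding — items with X overlapped-by onboarding: load_test, retro, sync_call.
Via retro — items with X overlapped-by retro: none.
Via sync_call — items with X overlapped-by sync_call: compaction, ingest, rehearsal.
Union: compaction, ingest, load_test, rehearsal, retro, sync_call.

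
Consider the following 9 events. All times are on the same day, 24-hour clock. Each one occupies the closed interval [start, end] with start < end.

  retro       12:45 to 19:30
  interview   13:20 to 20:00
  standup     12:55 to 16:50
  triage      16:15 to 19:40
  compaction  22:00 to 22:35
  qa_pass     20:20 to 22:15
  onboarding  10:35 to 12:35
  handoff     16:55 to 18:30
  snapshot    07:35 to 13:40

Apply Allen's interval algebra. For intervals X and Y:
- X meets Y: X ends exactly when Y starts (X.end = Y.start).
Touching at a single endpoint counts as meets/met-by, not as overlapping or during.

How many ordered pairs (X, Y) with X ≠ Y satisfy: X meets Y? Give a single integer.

0

Checking all 72 ordered pairs for relation 'meets'; matching pairs in alphabetical order:
No pair satisfies it.
Count: 0.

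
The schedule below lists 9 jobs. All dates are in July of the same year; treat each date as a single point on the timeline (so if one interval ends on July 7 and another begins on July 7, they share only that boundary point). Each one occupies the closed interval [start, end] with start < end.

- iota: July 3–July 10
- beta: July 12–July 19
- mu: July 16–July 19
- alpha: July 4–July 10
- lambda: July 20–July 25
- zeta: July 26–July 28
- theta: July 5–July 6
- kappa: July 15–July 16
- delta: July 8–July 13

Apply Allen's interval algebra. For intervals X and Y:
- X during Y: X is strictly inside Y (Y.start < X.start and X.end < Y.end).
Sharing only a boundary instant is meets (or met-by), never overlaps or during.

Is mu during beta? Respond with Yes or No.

mu = [July 16, July 19], beta = [July 12, July 19].
Actual relation of mu to beta: finishes.
Asked whether 'during' holds → No.

No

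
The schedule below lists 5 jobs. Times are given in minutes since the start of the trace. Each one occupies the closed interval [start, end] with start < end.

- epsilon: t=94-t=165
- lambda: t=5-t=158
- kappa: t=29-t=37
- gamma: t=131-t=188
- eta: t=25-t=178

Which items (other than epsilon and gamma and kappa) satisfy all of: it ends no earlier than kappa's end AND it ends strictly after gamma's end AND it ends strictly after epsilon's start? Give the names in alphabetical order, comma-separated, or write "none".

none

Conditions: its end is no earlier than kappa's end (X.end >= t=37) AND its end is strictly after gamma's end (X.end > t=188) AND its end is strictly after epsilon's start (X.end > t=94).
eta: end t=178 >= t=37? ✓; end t=178 > t=188? ✗; end t=178 > t=94? ✓ → no.
lambda: end t=158 >= t=37? ✓; end t=158 > t=188? ✗; end t=158 > t=94? ✓ → no.
Result: none.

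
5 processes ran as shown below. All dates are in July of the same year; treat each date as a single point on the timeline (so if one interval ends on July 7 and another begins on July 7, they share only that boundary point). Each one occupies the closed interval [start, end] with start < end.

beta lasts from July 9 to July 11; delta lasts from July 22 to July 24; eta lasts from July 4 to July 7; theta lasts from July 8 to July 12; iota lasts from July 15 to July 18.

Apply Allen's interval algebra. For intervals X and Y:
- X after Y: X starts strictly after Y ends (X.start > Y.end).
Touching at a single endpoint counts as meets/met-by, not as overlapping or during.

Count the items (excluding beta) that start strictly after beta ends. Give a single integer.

2

Target beta = [July 9, July 11].
delta [July 22, July 24] → after → counts.
eta [July 4, July 7] → before → no.
iota [July 15, July 18] → after → counts.
theta [July 8, July 12] → contains → no.
Total: 2.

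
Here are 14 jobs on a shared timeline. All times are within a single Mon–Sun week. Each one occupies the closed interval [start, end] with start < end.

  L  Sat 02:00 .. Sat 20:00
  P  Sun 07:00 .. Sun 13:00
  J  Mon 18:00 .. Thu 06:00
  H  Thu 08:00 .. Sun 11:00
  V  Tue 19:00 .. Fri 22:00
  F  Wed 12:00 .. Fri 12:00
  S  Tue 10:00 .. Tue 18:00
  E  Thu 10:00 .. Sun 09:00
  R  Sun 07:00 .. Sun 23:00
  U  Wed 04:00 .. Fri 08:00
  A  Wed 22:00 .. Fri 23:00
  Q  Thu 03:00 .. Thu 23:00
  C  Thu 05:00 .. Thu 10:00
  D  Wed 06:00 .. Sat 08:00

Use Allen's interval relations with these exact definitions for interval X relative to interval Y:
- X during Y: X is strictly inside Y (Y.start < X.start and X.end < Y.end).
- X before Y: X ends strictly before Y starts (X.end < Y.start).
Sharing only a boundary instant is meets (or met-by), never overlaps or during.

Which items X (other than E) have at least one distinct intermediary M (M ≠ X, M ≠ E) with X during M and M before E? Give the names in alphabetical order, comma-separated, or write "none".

Target E = [Thu 10:00, Sun 09:00].
Intermediaries M with M before E: J, S.
Via J — items with X during J: S.
Via S — items with X during S: none.
Union: S.

S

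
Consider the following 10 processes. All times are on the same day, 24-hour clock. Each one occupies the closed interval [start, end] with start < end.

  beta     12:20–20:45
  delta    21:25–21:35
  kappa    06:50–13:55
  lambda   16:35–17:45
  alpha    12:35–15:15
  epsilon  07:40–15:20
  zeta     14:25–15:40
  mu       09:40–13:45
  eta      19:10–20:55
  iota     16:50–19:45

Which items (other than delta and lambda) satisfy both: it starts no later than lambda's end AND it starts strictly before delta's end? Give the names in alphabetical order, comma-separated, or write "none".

alpha, beta, epsilon, iota, kappa, mu, zeta

Conditions: its start is no later than lambda's end (X.start <= 17:45) AND its start is strictly before delta's end (X.start < 21:35).
alpha: start 12:35 <= 17:45? ✓; start 12:35 < 21:35? ✓ → yes.
beta: start 12:20 <= 17:45? ✓; start 12:20 < 21:35? ✓ → yes.
epsilon: start 07:40 <= 17:45? ✓; start 07:40 < 21:35? ✓ → yes.
eta: start 19:10 <= 17:45? ✗; start 19:10 < 21:35? ✓ → no.
iota: start 16:50 <= 17:45? ✓; start 16:50 < 21:35? ✓ → yes.
kappa: start 06:50 <= 17:45? ✓; start 06:50 < 21:35? ✓ → yes.
mu: start 09:40 <= 17:45? ✓; start 09:40 < 21:35? ✓ → yes.
zeta: start 14:25 <= 17:45? ✓; start 14:25 < 21:35? ✓ → yes.
Result: alpha, beta, epsilon, iota, kappa, mu, zeta.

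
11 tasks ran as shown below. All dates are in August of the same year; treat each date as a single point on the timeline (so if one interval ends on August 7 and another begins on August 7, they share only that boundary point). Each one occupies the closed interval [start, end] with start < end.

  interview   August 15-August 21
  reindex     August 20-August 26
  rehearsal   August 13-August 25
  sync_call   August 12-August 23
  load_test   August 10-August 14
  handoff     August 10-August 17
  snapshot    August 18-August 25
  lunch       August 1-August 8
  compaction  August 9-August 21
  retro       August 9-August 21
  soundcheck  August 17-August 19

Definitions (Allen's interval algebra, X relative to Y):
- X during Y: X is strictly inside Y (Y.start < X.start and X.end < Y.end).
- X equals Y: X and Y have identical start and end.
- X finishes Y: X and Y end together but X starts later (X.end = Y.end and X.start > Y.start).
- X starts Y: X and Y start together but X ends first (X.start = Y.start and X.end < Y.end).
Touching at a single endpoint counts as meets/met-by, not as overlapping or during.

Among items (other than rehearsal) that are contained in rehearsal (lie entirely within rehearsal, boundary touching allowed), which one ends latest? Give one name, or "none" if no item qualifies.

Target rehearsal = [August 13, August 25].
compaction [August 9, August 21] → overlaps → excluded.
handoff [August 10, August 17] → overlaps → excluded.
interview [August 15, August 21] → during → candidate.
load_test [August 10, August 14] → overlaps → excluded.
lunch [August 1, August 8] → before → excluded.
reindex [August 20, August 26] → overlapped-by → excluded.
retro [August 9, August 21] → overlaps → excluded.
snapshot [August 18, August 25] → finishes → candidate.
soundcheck [August 17, August 19] → during → candidate.
sync_call [August 12, August 23] → overlaps → excluded.
Among candidates, latest end is August 25 → snapshot.

snapshot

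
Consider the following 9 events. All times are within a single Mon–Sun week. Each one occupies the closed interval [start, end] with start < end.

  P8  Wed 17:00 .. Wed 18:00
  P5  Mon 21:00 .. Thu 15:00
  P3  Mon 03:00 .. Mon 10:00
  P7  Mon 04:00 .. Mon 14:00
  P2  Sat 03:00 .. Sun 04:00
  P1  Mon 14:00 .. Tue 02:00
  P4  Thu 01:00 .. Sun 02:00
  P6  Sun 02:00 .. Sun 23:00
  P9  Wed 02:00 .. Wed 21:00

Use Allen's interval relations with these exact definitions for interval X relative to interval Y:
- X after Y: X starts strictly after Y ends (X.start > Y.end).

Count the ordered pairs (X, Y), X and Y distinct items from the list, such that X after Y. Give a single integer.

Checking all 72 ordered pairs for relation 'after'; matching pairs in alphabetical order:
(P1, P3): P1 after P3 ✓
(P2, P1): P2 after P1 ✓
(P2, P3): P2 after P3 ✓
(P2, P5): P2 after P5 ✓
(P2, P7): P2 after P7 ✓
(P2, P8): P2 after P8 ✓
(P2, P9): P2 after P9 ✓
(P4, P1): P4 after P1 ✓
(P4, P3): P4 after P3 ✓
(P4, P7): P4 after P7 ✓
(P4, P8): P4 after P8 ✓
(P4, P9): P4 after P9 ✓
(P5, P3): P5 after P3 ✓
(P5, P7): P5 after P7 ✓
(P6, P1): P6 after P1 ✓
(P6, P3): P6 after P3 ✓
(P6, P5): P6 after P5 ✓
(P6, P7): P6 after P7 ✓
(P6, P8): P6 after P8 ✓
(P6, P9): P6 after P9 ✓
(P8, P1): P8 after P1 ✓
(P8, P3): P8 after P3 ✓
(P8, P7): P8 after P7 ✓
(P9, P1): P9 after P1 ✓
... plus 2 further pairs not listed.
Count: 26.

26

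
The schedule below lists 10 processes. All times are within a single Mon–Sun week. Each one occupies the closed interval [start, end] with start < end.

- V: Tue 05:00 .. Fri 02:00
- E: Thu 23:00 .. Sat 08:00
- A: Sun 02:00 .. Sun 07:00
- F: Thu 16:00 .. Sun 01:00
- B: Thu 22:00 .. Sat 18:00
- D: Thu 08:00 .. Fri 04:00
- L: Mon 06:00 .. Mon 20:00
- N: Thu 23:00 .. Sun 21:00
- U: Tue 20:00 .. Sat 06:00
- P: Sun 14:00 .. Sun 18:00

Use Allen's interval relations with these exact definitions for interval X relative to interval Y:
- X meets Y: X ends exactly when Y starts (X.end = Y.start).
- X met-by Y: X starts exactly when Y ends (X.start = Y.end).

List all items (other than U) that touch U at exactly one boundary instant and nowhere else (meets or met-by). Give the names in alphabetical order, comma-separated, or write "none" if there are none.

Target U = [Tue 20:00, Sat 06:00].
A [Sun 02:00, Sun 07:00] → after → no.
B [Thu 22:00, Sat 18:00] → overlapped-by → no.
D [Thu 08:00, Fri 04:00] → during → no.
E [Thu 23:00, Sat 08:00] → overlapped-by → no.
F [Thu 16:00, Sun 01:00] → overlapped-by → no.
L [Mon 06:00, Mon 20:00] → before → no.
N [Thu 23:00, Sun 21:00] → overlapped-by → no.
P [Sun 14:00, Sun 18:00] → after → no.
V [Tue 05:00, Fri 02:00] → overlaps → no.
Result: none.

none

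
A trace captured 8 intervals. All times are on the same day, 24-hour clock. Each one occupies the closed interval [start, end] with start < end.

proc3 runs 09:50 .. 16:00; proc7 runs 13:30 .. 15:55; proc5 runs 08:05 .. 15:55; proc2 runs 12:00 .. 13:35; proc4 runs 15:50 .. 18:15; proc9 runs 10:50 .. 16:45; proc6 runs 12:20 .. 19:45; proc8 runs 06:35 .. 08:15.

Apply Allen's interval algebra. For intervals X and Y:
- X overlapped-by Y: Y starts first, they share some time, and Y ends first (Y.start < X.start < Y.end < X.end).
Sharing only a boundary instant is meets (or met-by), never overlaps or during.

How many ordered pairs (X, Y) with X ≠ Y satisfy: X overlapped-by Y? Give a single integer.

13

Checking all 56 ordered pairs for relation 'overlapped-by'; matching pairs in alphabetical order:
(proc3, proc5): proc3 overlapped-by proc5 ✓
(proc4, proc3): proc4 overlapped-by proc3 ✓
(proc4, proc5): proc4 overlapped-by proc5 ✓
(proc4, proc7): proc4 overlapped-by proc7 ✓
(proc4, proc9): proc4 overlapped-by proc9 ✓
(proc5, proc8): proc5 overlapped-by proc8 ✓
(proc6, proc2): proc6 overlapped-by proc2 ✓
(proc6, proc3): proc6 overlapped-by proc3 ✓
(proc6, proc5): proc6 overlapped-by proc5 ✓
(proc6, proc9): proc6 overlapped-by proc9 ✓
(proc7, proc2): proc7 overlapped-by proc2 ✓
(proc9, proc3): proc9 overlapped-by proc3 ✓
(proc9, proc5): proc9 overlapped-by proc5 ✓
Count: 13.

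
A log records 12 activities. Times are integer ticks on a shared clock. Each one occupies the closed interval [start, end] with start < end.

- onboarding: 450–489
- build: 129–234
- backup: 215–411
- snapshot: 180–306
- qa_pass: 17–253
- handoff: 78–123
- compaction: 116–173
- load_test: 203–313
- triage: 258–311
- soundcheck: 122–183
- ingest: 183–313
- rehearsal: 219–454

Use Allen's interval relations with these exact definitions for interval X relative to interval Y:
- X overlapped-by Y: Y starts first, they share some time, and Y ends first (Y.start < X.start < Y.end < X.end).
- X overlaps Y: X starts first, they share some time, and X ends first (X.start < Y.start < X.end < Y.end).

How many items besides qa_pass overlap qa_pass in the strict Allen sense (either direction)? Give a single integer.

5

Target qa_pass = [17, 253].
backup [215, 411] → overlapped-by → counts.
build [129, 234] → during → no.
compaction [116, 173] → during → no.
handoff [78, 123] → during → no.
ingest [183, 313] → overlapped-by → counts.
load_test [203, 313] → overlapped-by → counts.
onboarding [450, 489] → after → no.
rehearsal [219, 454] → overlapped-by → counts.
snapshot [180, 306] → overlapped-by → counts.
soundcheck [122, 183] → during → no.
triage [258, 311] → after → no.
Total: 5.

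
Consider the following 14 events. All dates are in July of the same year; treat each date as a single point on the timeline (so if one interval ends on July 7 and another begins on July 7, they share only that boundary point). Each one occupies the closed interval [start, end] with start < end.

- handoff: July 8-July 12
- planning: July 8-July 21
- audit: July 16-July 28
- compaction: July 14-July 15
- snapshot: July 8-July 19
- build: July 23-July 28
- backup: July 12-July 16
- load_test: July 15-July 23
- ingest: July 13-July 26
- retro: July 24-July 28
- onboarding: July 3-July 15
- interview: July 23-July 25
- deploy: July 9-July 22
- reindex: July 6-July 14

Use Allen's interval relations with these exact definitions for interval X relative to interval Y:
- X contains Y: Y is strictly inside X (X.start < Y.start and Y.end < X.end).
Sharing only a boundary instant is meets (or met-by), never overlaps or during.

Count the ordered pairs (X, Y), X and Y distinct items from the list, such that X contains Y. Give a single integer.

14

Checking all 182 ordered pairs for relation 'contains'; matching pairs in alphabetical order:
(audit, interview): audit contains interview ✓
(backup, compaction): backup contains compaction ✓
(deploy, backup): deploy contains backup ✓
(deploy, compaction): deploy contains compaction ✓
(ingest, compaction): ingest contains compaction ✓
(ingest, interview): ingest contains interview ✓
(ingest, load_test): ingest contains load_test ✓
(onboarding, handoff): onboarding contains handoff ✓
(onboarding, reindex): onboarding contains reindex ✓
(planning, backup): planning contains backup ✓
(planning, compaction): planning contains compaction ✓
(reindex, handoff): reindex contains handoff ✓
(snapshot, backup): snapshot contains backup ✓
(snapshot, compaction): snapshot contains compaction ✓
Count: 14.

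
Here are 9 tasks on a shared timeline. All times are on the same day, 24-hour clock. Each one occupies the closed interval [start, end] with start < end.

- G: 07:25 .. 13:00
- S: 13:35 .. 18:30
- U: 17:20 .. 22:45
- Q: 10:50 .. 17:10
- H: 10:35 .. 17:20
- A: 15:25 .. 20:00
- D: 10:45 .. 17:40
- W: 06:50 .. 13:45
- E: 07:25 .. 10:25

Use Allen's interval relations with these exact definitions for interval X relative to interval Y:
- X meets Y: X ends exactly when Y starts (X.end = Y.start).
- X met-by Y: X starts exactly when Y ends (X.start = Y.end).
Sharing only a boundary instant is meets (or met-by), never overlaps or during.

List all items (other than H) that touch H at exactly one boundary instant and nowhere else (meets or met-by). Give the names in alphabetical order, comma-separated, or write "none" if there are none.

Target H = [10:35, 17:20].
A [15:25, 20:00] → overlapped-by → no.
D [10:45, 17:40] → overlapped-by → no.
E [07:25, 10:25] → before → no.
G [07:25, 13:00] → overlaps → no.
Q [10:50, 17:10] → during → no.
S [13:35, 18:30] → overlapped-by → no.
U [17:20, 22:45] → met-by → yes.
W [06:50, 13:45] → overlaps → no.
Result: U.

U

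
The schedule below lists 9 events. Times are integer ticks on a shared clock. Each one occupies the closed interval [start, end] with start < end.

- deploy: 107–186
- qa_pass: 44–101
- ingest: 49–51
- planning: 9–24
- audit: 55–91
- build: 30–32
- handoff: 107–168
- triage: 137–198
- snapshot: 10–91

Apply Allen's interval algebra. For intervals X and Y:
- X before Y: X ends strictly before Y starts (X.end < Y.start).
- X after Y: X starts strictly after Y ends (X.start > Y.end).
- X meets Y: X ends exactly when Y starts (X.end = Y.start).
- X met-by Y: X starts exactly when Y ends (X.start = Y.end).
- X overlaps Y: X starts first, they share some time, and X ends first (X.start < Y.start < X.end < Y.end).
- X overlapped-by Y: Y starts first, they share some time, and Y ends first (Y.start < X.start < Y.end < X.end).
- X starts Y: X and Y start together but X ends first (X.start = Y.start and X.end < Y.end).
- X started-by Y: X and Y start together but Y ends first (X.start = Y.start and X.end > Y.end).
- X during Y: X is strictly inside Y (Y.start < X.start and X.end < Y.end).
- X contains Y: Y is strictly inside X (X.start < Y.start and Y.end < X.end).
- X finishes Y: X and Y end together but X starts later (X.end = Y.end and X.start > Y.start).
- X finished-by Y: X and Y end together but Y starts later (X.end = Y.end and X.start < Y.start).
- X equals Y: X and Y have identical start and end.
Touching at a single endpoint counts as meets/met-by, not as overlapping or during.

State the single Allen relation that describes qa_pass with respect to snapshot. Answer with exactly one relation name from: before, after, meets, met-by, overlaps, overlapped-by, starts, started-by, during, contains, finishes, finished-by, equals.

qa_pass = [44, 101]; snapshot = [10, 91].
Compare endpoints: qa_pass.start > snapshot.start, qa_pass.start < snapshot.end, qa_pass.end > snapshot.start, qa_pass.end > snapshot.end.
That pattern is 'overlapped-by'.

overlapped-by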